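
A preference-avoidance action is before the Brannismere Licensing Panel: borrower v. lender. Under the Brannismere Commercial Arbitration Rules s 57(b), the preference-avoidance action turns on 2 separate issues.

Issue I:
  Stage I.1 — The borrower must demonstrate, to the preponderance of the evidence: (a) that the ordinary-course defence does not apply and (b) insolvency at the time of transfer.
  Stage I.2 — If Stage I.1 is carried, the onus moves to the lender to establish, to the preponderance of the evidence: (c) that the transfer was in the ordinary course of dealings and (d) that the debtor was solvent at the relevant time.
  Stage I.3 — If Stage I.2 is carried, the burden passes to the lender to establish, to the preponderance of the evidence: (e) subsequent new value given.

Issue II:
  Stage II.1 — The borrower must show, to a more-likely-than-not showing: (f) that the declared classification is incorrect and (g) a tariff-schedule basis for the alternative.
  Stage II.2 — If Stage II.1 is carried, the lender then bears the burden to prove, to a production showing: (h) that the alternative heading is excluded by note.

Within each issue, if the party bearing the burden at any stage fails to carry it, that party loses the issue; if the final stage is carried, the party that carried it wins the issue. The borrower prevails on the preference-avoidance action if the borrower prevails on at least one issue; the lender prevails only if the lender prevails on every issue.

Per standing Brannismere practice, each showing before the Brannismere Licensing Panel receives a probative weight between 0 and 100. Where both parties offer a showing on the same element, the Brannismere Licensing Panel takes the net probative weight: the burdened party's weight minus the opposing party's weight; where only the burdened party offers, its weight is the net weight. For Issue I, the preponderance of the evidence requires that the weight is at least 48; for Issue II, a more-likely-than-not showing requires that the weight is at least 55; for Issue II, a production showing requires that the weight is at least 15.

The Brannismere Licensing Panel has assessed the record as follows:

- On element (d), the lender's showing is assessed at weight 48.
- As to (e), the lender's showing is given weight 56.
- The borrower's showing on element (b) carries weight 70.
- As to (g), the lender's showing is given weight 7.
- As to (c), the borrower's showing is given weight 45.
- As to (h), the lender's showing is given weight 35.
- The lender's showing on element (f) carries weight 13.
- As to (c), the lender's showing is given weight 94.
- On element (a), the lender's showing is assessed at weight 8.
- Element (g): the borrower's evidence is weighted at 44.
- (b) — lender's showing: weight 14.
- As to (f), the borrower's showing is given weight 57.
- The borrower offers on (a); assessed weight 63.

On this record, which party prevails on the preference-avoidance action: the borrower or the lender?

lender

— Issue I —
Stage I.1 — burden on borrower; standard: the preponderance of the evidence (weight is at least 48).
    (a): 63 − 8 = 55 ≥ 48 [met]
    (b): 70 − 14 = 56 ≥ 48 [met]
  The borrower carries Stage I.1; the lender now bears the burden.
Stage I.2 — burden on lender; standard: the preponderance of the evidence (weight is at least 48).
    (c): 94 − 45 = 49 ≥ 48 [met]
    (d): 48 ≥ 48 [met]
  Stage I.2 is satisfied; the lender continues to bear the burden.
Stage I.3 — burden on lender; standard: the preponderance of the evidence (weight is at least 48).
    (e): 56 ≥ 48 [met]
  The lender carries the last stage.
With every stage satisfied, the lender prevails on this issue.
— Issue II —
Stage II.1 — burden on borrower; standard: a more-likely-than-not showing (weight is at least 55).
    (f): 57 − 13 = 44 < 55 [not met]
    (g): 44 − 7 = 37 < 55 [not met]
  Not every element is met, so the borrower fails to carry Stage II.1.
So the lender prevails on this issue.
Per-issue: Issue I → lender; Issue II → lender. The borrower must prevail on at least one issue; overall, the lender prevails.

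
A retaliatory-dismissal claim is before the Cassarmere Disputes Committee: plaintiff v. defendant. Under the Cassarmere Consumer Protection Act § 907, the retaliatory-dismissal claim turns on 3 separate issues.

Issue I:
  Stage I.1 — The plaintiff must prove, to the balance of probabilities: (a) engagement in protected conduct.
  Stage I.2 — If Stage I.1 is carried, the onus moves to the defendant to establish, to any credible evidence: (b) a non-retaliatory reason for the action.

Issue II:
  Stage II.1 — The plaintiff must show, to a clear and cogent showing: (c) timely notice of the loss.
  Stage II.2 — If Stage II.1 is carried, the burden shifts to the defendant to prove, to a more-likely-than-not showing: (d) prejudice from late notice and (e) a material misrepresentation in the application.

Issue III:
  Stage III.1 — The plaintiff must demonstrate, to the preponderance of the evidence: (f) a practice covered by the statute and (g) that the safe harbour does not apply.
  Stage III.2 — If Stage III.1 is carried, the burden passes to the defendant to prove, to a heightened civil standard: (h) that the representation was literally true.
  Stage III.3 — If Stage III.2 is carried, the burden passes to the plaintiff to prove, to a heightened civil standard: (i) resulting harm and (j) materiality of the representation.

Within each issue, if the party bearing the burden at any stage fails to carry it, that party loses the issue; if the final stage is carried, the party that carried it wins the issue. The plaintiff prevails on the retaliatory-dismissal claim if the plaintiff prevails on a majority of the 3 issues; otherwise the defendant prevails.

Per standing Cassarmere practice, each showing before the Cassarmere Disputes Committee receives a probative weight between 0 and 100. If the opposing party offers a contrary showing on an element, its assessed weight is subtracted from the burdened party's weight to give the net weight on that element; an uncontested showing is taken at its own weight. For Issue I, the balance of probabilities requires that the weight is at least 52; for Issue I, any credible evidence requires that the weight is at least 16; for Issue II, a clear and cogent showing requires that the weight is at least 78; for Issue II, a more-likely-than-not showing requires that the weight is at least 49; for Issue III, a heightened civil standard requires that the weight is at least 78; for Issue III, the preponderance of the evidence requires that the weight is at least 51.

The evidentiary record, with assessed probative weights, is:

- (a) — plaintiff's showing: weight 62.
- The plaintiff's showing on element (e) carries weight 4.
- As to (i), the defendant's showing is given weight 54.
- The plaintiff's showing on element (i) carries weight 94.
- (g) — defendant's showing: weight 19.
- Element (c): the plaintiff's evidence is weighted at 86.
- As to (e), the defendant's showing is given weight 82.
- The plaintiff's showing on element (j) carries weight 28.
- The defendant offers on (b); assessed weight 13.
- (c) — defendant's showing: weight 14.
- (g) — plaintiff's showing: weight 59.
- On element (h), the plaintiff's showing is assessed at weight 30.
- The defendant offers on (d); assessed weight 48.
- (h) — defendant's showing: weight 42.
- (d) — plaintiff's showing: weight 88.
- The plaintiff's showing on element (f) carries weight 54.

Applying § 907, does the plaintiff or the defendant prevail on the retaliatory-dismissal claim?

— Issue I —
At Stage I.1 the plaintiff must meet the balance of probabilities (weight is at least 52): on (a) the weight is 62, ≥ 52, so (a) meets the standard.
  The plaintiff carries Stage I.1; the defendant now bears the burden.
At Stage I.2 the defendant must meet any credible evidence (weight is at least 16): on (b) the weight is 13, which does not reach 16, so (b) does not meet the standard.
  Not every element is met, so the defendant fails to carry Stage I.2.
So the plaintiff prevails on this issue.
— Issue II —
At Stage II.1 the plaintiff must meet a clear and cogent showing (weight is at least 78): on (c) the weight is 86 less the opposing 14 gives net 72, < 78, so (c) does not meet the standard.
  The plaintiff does not carry Stage II.1.
So the defendant prevails on this issue.
— Issue III —
At Stage III.1 the plaintiff must meet the preponderance of the evidence (weight is at least 51): on (f) the weight is 54, ≥ 51, so (f) meets the standard; on (g) the weight is 59 less the opposing 19 gives net 40, which does not reach 51, so (g) does not meet the standard.
  Not every element is met, so the plaintiff fails to carry Stage III.1.
The defendant prevails on this issue.
Per-issue: Issue I → plaintiff; Issue II → defendant; Issue III → defendant. The plaintiff must prevail on a majority of issues; overall, the defendant prevails.

defendant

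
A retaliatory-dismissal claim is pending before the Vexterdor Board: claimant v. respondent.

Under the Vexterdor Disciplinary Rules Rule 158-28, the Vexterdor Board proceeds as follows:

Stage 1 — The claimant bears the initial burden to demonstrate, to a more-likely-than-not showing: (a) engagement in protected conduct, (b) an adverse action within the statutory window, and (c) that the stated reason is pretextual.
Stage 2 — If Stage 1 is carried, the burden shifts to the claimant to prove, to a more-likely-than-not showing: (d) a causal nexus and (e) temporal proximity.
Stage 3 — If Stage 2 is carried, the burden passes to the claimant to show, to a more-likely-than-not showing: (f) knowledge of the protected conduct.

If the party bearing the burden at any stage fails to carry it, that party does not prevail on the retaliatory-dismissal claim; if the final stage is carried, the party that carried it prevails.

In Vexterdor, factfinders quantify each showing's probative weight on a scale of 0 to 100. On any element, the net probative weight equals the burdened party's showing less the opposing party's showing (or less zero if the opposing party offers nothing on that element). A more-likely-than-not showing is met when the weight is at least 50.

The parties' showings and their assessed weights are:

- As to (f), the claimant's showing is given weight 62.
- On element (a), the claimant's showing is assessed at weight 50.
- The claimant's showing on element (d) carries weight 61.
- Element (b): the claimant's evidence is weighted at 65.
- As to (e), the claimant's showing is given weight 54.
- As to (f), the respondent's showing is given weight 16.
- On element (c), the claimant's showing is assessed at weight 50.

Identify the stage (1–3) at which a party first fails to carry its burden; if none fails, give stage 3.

stage 3

Stage 1 — burden on claimant; standard: a more-likely-than-not showing (weight is at least 50).
    (a): 50 ≥ 50 [met]
    (b): 65 ≥ 50 [met]
    (c): 50 ≥ 50 [met]
  Stage 1 is satisfied; the claimant continues to bear the burden.
Stage 2 — burden on claimant; standard: a more-likely-than-not showing (weight is at least 50).
    (d): 61 ≥ 50 [met]
    (e): 54 ≥ 50 [met]
  Stage 2 carried; the burden remains with the claimant.
Stage 3 — burden on claimant; standard: a more-likely-than-not showing (weight is at least 50).
    (f): 62 − 16 = 46 < 50 [not met]
  The claimant does not carry Stage 3.
So the respondent prevails.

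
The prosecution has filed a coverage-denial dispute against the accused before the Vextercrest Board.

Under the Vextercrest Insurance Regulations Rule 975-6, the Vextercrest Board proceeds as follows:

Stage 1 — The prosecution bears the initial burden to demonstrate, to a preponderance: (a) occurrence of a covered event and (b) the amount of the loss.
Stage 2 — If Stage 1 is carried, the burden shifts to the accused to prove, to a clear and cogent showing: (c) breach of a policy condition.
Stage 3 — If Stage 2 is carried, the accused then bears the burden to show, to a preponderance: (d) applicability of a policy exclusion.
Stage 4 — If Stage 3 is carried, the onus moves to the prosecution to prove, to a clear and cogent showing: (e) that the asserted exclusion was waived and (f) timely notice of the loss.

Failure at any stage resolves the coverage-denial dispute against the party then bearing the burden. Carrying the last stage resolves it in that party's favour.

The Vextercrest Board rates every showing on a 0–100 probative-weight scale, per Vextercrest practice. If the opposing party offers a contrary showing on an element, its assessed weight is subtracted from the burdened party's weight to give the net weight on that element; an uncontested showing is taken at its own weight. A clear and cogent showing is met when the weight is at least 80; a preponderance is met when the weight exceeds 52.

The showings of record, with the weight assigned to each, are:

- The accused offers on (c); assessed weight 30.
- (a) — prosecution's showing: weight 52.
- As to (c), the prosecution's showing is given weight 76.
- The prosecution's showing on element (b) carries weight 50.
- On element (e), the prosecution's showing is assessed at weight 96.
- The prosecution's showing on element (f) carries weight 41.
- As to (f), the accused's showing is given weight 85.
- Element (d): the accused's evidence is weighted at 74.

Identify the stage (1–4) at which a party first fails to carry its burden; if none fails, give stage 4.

stage 1

Stage 1 (prosecution, a preponderance, weight exceeds 52): (a) 52 ≤ 52 — fails; (b) 50 ≤ 52 — fails.
  The prosecution does not carry Stage 1.
The accused prevails.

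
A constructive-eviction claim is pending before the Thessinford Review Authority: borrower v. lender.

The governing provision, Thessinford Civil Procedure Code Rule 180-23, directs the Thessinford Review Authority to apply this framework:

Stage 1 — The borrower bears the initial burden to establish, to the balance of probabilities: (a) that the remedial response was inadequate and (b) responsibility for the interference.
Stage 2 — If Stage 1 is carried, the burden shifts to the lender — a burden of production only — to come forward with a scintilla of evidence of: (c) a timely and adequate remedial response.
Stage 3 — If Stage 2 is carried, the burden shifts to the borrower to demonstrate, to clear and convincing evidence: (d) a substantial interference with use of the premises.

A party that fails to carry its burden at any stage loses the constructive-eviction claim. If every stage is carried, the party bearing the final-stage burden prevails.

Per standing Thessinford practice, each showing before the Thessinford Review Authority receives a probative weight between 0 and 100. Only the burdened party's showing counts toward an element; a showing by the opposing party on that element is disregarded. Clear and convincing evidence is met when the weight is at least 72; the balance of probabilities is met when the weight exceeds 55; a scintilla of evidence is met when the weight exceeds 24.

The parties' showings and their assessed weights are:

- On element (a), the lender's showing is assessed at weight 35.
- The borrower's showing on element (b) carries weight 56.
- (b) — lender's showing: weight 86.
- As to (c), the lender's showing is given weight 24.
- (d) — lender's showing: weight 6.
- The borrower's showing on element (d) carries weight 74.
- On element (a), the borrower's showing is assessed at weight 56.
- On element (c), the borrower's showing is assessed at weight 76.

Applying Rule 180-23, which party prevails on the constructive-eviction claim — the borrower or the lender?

borrower

Stage 1 (borrower, the balance of probabilities, weight exceeds 55): (a) 56 (lender's 35 disregarded) > 55 — meets; (b) 56 (lender's 86 disregarded) > 55 — meets.
  Stage 1 is satisfied; the onus moves to the lender.
Stage 2 (lender, a scintilla of evidence, weight exceeds 24): (c) 24 (borrower's 76 disregarded) ≤ 24 — fails.
  The lender does not carry Stage 2.
The analysis ends at Stage 2; the borrower prevails.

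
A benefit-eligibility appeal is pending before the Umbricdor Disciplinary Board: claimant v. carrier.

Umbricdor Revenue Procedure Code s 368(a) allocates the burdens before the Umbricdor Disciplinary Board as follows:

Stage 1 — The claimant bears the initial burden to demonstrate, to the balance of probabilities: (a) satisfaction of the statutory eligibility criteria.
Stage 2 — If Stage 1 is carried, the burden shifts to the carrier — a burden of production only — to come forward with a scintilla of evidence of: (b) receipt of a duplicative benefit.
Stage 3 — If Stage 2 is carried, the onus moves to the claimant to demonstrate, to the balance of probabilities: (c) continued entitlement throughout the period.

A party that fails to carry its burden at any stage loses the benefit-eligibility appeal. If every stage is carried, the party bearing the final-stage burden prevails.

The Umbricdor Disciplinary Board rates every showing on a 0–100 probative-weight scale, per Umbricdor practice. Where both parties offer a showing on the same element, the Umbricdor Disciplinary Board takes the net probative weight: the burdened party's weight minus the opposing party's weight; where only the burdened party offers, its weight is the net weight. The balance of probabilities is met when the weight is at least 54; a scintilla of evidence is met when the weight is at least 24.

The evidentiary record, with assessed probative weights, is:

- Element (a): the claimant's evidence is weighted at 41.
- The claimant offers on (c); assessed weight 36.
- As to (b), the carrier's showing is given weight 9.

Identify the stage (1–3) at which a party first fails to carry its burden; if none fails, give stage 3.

Stage 1 — burden on claimant; standard: the balance of probabilities (weight is at least 54).
    (a): 41 < 54 [not met]
  Stage 1 not carried; the claimant fails its burden.
The carrier prevails.

stage 1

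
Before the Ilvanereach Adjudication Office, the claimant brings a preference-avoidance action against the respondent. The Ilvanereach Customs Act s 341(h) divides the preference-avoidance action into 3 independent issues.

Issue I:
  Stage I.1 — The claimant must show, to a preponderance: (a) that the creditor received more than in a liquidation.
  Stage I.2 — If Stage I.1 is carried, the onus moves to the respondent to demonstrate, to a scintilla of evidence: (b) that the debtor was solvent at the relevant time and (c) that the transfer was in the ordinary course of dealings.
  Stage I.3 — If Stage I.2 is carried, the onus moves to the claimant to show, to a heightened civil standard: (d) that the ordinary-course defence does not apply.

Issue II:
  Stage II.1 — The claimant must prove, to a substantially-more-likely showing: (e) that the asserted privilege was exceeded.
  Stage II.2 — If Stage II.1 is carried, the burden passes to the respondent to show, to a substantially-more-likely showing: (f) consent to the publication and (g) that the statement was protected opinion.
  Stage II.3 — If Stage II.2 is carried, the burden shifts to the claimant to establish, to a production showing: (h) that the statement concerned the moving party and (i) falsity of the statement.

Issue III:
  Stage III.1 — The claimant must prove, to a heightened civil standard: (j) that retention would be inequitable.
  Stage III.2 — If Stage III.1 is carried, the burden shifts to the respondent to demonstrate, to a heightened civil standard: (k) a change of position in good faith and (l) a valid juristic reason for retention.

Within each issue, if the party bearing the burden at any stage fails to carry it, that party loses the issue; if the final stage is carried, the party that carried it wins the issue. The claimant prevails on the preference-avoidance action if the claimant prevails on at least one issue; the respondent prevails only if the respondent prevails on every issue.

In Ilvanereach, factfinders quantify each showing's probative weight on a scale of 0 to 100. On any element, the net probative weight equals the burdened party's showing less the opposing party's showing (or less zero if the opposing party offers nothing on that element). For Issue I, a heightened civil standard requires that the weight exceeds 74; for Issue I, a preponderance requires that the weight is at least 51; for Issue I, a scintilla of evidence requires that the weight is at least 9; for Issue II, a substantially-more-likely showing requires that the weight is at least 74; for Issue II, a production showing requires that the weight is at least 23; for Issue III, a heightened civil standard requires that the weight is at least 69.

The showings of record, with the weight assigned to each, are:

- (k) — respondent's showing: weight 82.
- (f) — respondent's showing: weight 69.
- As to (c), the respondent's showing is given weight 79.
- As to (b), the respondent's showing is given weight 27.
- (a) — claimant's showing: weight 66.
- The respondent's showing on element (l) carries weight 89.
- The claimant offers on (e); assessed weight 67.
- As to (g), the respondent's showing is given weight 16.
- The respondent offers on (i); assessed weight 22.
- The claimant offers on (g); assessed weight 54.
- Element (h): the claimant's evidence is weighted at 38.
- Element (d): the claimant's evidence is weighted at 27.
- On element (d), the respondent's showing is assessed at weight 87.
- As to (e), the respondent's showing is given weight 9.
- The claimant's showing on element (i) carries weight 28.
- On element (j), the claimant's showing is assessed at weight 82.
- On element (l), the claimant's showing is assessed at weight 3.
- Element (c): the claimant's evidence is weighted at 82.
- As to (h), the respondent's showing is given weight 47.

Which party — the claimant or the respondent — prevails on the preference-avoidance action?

claimant

— Issue I —
At Stage I.1 the claimant must meet a preponderance (weight is at least 51): on (a) the weight is 66, which does reach 51, so (a) meets the standard.
  The claimant carries Stage I.1; the respondent now bears the burden.
At Stage I.2 the respondent must meet a scintilla of evidence (weight is at least 9): on (b) the weight is 27, which does reach 9, so (b) meets the standard; on (c) the weight is 79 less the opposing 82 gives net -3, which does not reach 9, so (c) does not meet the standard.
  Stage I.2 not carried; the respondent fails its burden.
The analysis ends at Stage I.2; the claimant prevails on this issue.
— Issue II —
Stage II.1 — burden on claimant; standard: a substantially-more-likely showing (weight is at least 74).
    (e): 67 − 9 = 58 < 74 [not met]
  Not every element is met, so the claimant fails to carry Stage II.1.
The analysis ends at Stage II.1; the respondent prevails on this issue.
— Issue III —
Stage III.1 (claimant, a heightened civil standard, weight is at least 69): (j) 82 ≥ 69 — meets.
  The claimant carries Stage III.1; the respondent now bears the burden.
Stage III.2 (respondent, a heightened civil standard, weight is at least 69): (k) 82 ≥ 69 — meets; (l) net 89−3=86 ≥ 69 — meets.
  Stage III.2 carried; the final stage is satisfied.
Every stage carried; the respondent prevails on this issue.
Per-issue: Issue I → claimant; Issue II → respondent; Issue III → respondent. The claimant must prevail on at least one issue; overall, the claimant prevails.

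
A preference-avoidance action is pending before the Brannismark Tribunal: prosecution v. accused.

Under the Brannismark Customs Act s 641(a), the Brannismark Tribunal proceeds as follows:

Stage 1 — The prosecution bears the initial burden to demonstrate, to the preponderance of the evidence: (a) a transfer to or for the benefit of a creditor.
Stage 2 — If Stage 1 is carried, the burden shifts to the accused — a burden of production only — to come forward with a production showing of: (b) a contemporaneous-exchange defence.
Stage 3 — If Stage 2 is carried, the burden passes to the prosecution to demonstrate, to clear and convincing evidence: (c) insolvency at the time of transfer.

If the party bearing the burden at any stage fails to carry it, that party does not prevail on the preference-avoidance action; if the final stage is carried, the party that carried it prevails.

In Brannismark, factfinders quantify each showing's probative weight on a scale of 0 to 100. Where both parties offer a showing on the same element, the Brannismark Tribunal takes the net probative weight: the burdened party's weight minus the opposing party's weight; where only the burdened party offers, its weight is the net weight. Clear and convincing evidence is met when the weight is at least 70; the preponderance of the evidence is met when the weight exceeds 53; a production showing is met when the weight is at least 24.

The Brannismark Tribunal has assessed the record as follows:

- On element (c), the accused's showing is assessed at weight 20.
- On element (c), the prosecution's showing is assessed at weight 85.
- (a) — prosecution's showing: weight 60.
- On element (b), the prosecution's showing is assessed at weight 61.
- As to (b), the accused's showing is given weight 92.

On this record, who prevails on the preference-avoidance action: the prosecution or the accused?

accused

Stage 1 (prosecution, the preponderance of the evidence, weight exceeds 53): (a) 60 > 53 — meets.
  The prosecution carries Stage 1; the accused now bears the burden.
Stage 2 (accused, a production showing, weight is at least 24): (b) net 92−61=31 ≥ 24 — meets.
  All elements met. The burden passes to the prosecution.
Stage 3 (prosecution, clear and convincing evidence, weight is at least 70): (c) net 85−20=65 < 70 — fails.
  Stage 3 not carried; the prosecution fails its burden.
The analysis ends at Stage 3; the accused prevails.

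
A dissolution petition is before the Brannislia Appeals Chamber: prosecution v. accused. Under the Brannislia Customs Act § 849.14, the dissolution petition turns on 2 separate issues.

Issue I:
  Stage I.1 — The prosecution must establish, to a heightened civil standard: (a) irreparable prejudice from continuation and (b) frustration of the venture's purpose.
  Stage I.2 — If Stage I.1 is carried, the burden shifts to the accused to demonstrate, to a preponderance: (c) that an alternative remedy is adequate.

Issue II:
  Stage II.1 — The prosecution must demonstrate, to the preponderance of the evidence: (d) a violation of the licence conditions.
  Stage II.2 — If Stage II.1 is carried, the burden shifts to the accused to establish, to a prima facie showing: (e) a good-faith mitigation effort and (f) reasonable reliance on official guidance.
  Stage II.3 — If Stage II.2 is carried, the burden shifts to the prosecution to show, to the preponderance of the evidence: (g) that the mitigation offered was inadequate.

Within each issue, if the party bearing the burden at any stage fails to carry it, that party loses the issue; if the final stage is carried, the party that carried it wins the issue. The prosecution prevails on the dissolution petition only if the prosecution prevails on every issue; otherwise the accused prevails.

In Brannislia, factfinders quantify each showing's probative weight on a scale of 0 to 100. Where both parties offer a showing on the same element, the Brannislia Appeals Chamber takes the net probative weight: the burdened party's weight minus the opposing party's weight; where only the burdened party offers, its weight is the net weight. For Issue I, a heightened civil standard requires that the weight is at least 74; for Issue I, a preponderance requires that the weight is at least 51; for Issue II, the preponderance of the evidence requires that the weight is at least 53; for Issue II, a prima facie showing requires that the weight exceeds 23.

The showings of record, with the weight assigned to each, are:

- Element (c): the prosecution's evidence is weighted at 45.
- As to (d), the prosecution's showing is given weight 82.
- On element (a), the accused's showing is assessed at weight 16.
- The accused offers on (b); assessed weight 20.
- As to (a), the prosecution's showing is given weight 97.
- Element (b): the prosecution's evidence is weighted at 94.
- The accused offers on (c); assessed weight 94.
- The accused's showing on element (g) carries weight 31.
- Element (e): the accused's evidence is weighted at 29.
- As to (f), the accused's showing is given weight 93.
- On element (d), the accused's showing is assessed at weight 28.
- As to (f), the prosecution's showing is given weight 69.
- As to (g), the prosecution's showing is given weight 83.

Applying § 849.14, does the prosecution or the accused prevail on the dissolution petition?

— Issue I —
Stage I.1 (prosecution, a heightened civil standard, weight is at least 74): (a) net 97−16=81 ≥ 74 — meets; (b) net 94−20=74 ≥ 74 — meets.
  Stage I.1 is satisfied; the onus moves to the accused.
Stage I.2 (accused, a preponderance, weight is at least 51): (c) net 94−45=49 < 51 — fails.
  Not every element is met, so the accused fails to carry Stage I.2.
The prosecution prevails on this issue.
— Issue II —
Stage II.1 — burden on prosecution; standard: the preponderance of the evidence (weight is at least 53).
    (d): 82 − 28 = 54 ≥ 53 [met]
  The prosecution carries Stage II.1; the accused now bears the burden.
Stage II.2 — burden on accused; standard: a prima facie showing (weight exceeds 23).
    (e): 29 > 23 [met]
    (f): 93 − 69 = 24 > 23 [met]
  Stage II.2 is satisfied; the onus moves to the prosecution.
Stage II.3 — burden on prosecution; standard: the preponderance of the evidence (weight is at least 53).
    (g): 83 − 31 = 52 < 53 [not met]
  Stage II.3 not carried; the prosecution fails its burden.
The accused prevails on this issue.
Per-issue: Issue I → prosecution; Issue II → accused. The prosecution must prevail on every issue; overall, the accused prevails.

accused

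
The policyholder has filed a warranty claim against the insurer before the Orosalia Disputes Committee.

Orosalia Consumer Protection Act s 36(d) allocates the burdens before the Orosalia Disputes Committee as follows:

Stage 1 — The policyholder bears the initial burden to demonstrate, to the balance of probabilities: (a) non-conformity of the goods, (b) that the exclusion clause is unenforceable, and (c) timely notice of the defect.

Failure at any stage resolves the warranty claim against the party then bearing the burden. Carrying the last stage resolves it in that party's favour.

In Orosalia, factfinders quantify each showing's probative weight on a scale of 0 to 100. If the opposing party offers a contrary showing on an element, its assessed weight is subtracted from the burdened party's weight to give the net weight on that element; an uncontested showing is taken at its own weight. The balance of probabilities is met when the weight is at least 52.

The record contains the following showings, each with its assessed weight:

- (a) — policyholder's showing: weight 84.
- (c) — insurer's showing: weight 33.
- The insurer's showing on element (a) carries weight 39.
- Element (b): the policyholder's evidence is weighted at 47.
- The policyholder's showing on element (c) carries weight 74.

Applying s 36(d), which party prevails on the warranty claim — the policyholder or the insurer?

At Stage 1 the policyholder must meet the balance of probabilities (weight is at least 52): on (a) the weight is 84 less the opposing 39 gives net 45, < 52, so (a) does not meet the standard; on (b) the weight is 47, which does not reach 52, so (b) does not meet the standard; on (c) the weight is 74 less the opposing 33 gives net 41, < 52, so (c) does not meet the standard.
  Stage 1 not carried; the policyholder fails its burden.
The insurer prevails.

insurer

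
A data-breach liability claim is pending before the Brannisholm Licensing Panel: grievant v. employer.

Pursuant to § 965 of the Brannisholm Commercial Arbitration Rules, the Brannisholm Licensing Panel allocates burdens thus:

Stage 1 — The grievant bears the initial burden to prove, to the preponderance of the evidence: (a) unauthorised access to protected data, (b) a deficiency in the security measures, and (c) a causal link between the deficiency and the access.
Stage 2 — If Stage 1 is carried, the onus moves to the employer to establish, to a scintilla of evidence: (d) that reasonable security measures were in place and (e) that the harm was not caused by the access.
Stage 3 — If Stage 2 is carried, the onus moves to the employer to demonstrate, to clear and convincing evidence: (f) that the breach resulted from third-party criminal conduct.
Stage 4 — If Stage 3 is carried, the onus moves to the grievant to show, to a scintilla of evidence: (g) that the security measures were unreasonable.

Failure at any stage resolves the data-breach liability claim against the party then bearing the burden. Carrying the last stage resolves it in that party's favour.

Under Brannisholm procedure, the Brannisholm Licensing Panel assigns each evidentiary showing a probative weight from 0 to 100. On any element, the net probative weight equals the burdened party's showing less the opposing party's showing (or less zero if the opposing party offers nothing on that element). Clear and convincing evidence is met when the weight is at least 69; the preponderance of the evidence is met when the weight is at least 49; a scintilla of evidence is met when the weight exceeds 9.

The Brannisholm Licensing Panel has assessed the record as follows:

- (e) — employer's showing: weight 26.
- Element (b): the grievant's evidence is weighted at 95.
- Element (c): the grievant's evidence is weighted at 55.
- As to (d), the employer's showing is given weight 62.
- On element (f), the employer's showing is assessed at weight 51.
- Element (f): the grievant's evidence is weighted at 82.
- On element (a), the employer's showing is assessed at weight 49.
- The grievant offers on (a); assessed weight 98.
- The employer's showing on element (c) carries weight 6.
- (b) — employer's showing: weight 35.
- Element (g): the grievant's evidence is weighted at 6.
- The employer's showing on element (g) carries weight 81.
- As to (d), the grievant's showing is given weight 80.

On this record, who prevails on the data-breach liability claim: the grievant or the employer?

grievant

At Stage 1 the grievant must meet the preponderance of the evidence (weight is at least 49): on (a) the weight is 98 less the opposing 49 gives net 49, ≥ 49, so (a) meets the standard; on (b) the weight is 95 less the opposing 35 gives net 60, ≥ 49, so (b) meets the standard; on (c) the weight is 55 less the opposing 6 gives net 49, ≥ 49, so (c) meets the standard.
  Stage 1 is satisfied; the onus moves to the employer.
At Stage 2 the employer must meet a scintilla of evidence (weight exceeds 9): on (d) the weight is 62 less the opposing 80 gives net -18, which does not exceed 9, so (d) does not meet the standard; on (e) the weight is 26, > 9, so (e) meets the standard.
  Stage 2 not carried; the employer fails its burden.
So the grievant prevails.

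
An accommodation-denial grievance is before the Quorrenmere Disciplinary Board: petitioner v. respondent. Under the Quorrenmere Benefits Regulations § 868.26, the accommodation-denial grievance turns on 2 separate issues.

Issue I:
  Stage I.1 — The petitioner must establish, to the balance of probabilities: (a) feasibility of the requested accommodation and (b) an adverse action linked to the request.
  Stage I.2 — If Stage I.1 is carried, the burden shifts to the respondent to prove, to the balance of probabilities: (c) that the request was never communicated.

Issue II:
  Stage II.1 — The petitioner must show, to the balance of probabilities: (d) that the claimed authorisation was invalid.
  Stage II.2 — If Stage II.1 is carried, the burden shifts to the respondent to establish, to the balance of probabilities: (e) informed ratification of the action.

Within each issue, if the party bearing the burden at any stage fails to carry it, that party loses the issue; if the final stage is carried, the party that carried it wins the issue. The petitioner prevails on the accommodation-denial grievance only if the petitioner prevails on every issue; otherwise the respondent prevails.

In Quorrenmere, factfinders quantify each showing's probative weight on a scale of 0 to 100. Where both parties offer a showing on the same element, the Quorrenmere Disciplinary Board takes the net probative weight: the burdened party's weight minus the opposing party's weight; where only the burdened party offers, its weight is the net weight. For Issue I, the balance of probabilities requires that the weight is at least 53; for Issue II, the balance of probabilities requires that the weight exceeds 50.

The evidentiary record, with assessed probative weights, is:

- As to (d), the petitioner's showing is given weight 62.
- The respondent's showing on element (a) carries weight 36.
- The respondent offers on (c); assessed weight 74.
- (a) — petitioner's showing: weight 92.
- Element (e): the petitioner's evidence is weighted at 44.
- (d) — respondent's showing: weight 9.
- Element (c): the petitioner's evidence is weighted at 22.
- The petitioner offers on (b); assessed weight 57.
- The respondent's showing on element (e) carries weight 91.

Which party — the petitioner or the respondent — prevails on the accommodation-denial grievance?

petitioner

— Issue I —
Stage I.1 (petitioner, the balance of probabilities, weight is at least 53): (a) net 92−36=56 ≥ 53 — meets; (b) 57 ≥ 53 — meets.
  All elements met. The burden passes to the respondent.
Stage I.2 (respondent, the balance of probabilities, weight is at least 53): (c) net 74−22=52 < 53 — fails.
  Not every element is met, so the respondent fails to carry Stage I.2.
The analysis ends at Stage I.2; the petitioner prevails on this issue.
— Issue II —
Stage II.1 — burden on petitioner; standard: the balance of probabilities (weight exceeds 50).
    (d): 62 − 9 = 53 > 50 [met]
  Stage II.1 is satisfied; the onus moves to the respondent.
Stage II.2 — burden on respondent; standard: the balance of probabilities (weight exceeds 50).
    (e): 91 − 44 = 47 ≤ 50 [not met]
  The respondent does not carry Stage II.2.
The petitioner prevails on this issue.
Per-issue: Issue I → petitioner; Issue II → petitioner. The petitioner must prevail on every issue; overall, the petitioner prevails.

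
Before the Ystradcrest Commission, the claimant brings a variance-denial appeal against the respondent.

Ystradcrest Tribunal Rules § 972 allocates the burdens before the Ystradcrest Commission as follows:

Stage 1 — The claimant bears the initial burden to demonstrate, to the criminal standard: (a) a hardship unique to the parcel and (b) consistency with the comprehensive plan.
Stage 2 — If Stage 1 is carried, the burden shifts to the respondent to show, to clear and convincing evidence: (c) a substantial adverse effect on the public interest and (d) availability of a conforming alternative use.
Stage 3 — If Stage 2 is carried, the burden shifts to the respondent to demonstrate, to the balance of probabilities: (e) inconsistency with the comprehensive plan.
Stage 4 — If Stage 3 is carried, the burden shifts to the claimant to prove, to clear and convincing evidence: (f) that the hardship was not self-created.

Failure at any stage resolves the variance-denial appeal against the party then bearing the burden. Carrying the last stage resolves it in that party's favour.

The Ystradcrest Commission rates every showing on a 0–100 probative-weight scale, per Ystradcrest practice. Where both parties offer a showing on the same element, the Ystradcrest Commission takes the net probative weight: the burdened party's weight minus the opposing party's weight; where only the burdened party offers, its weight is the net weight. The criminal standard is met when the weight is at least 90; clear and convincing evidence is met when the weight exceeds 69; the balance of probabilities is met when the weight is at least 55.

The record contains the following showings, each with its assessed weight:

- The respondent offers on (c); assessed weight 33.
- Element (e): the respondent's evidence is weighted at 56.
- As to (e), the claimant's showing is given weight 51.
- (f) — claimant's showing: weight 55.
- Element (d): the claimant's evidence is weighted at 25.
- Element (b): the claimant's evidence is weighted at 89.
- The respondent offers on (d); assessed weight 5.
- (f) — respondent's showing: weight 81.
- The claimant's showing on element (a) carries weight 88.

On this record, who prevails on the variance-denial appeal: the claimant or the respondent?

respondent

At Stage 1 the claimant must meet the criminal standard (weight is at least 90): on (a) the weight is 88, which does not reach 90, so (a) does not meet the standard; on (b) the weight is 89, < 90, so (b) does not meet the standard.
  Not every element is met, so the claimant fails to carry Stage 1.
The analysis ends at Stage 1; the respondent prevails.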